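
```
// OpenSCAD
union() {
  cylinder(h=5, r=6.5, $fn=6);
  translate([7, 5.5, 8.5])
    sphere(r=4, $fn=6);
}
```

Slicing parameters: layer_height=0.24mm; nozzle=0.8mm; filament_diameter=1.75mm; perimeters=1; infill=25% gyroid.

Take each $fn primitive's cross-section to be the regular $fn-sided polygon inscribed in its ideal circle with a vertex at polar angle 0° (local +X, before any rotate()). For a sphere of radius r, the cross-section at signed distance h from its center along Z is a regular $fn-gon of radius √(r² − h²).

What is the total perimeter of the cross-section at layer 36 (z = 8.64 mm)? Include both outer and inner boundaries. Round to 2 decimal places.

23.99 mm

At z = 8.64 mm: the cylinder is not intersected at this z (z outside [0, 5]); the sphere at (7, 5.5): section is a regular 6-gon, circumradius = √(r²−h²) = √(4²−0.14²) = 3.998 (perimeter = 2·6·3.998·sin(180°/6) = 23.99 mm); Taking the union: only the r=4 sphere at (7, 5.5) is present, so the union is just that shape — boundary = 23.99 mm. Overall, the cross-section is a single solid region. Total boundary length (outer) = 23.99 mm.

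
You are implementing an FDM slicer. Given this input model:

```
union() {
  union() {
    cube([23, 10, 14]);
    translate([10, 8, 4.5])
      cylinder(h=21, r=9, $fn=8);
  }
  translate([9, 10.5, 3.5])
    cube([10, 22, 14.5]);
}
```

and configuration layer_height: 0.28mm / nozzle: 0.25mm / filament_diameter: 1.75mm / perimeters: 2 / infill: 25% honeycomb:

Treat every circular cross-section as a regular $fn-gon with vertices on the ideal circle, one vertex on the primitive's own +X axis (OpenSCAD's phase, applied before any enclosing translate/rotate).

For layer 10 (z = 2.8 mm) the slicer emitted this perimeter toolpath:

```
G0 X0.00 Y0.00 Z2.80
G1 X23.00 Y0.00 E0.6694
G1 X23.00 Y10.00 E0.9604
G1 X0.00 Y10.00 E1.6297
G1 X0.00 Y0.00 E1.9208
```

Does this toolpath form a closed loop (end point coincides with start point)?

yes

Start point (G0): (0.00, 0.00). End point (last G1): the path returns to the start — closed.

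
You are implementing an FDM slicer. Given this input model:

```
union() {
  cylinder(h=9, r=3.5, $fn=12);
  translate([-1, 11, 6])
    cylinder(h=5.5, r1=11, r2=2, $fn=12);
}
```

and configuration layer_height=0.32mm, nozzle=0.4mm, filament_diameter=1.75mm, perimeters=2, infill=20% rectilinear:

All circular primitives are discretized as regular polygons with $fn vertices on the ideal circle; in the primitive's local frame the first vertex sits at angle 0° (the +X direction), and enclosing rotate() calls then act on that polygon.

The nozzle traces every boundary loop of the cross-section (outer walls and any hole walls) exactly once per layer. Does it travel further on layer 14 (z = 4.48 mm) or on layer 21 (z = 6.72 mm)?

Layer 14 (z = 4.48): the r=3.5 cylinder gives a regular 12-gon of circumradius 3.5 (constant along its height) (perimeter = 2·12·3.500·sin(180°/12) = 21.74 mm); the cone at (-1, 11) is not intersected at this z (z outside [6, 11.5]); Combining (union): only the r=3.5 cylinder is present, so the union is just that shape — boundary = 21.74 mm. So its perimeter = 21.74 mm. Layer 21 (z = 6.72): the r=3.5 cylinder contributes a regular 12-gon of circumradius 3.5 (perimeter = 2·12·3.500·sin(180°/12) = 21.74 mm); the cone at (-1, 11) (r1=11→r2=2) has section circumradius 9.822 here — a regular 12-gon (perimeter = 2·12·9.822·sin(180°/12) = 61.01 mm); Merging all regions: the regions partially overlap (shared area 7.78 mm²), so the edge portions inside another operand are dropped and the merged outline is re-measured after clipping — boundary = 70.18 mm. So its perimeter = 70.18 mm. Layer 21 is larger (70.18 vs 21.74 mm).

layer 21 (z = 6.72 mm)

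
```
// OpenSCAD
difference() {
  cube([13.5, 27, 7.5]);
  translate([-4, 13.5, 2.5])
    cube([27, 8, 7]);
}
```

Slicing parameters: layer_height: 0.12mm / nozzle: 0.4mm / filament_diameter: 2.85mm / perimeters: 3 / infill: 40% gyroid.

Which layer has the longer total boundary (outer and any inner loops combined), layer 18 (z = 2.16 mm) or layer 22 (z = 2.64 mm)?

layer 22 (z = 2.64 mm)

Layer 18 (z = 2.16): the 13.5×27 cube contributes its full rectangle (perimeter 81.00 mm); the cube at (-4, 13.5) is not intersected at this z (z outside [2.5, 9.5]); After the difference (first − rest): none of the subtracted shapes is present at this height, so the 13.5×27 cube is unchanged — boundary = 81.00 mm. So its perimeter = 81.00 mm. Layer 22 (z = 2.64): the cube is present — its section is the full 13.5×27 rectangle (perimeter 81.00 mm); the cube at (-4, 13.5) (footprint 27×8) is included at this height (perimeter 70.00 mm); Taking the first minus the rest: starting from the 13.5×27 cube, the 27×8 cube at (-4, 13.5) partially overlaps it — only the 108.00 mm² overlap (of its 216.00 mm²) is removed, clipping the outline — boundary = 92.00 mm. So its perimeter = 92.00 mm. Layer 22 is larger (92.00 vs 81.00 mm).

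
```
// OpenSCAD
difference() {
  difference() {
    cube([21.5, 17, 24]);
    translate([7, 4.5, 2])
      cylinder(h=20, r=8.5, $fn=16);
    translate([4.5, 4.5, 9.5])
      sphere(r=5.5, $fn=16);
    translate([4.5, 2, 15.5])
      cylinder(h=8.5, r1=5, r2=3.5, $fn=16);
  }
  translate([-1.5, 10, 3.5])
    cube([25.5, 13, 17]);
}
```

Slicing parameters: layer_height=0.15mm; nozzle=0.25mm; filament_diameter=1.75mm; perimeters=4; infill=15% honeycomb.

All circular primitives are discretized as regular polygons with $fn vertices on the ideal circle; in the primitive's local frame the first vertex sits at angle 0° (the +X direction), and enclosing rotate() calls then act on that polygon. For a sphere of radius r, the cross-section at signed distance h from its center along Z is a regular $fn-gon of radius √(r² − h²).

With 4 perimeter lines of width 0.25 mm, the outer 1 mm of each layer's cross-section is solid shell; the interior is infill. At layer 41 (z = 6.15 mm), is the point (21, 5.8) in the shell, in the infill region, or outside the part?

At z = 6.15 mm: the 21.5×17 cube contributes its full rectangle; the cylinder at (7, 4.5): section is a regular 16-gon, circumradius r=8.5; the sphere at (4.5, 4.5): section is a regular 16-gon, circumradius = √(r²−h²) = √(5.5²−3.35²) = 4.362; the cone at (4.5, 2) is not intersected at this z (z outside [15.5, 24]); Taking the first minus the rest: starting from the 21.5×17 cube, the r=8.5 cylinder at (7, 4.5) partially overlaps it — only the 173.60 mm² overlap (of its 221.19 mm²) is removed, clipping the outline; the r=5.5 sphere at (4.5, 4.5) misses the remaining region (no effect) — 1 connected region; the cube at (-1.5, 10) is present — its section is the full 25.5×13 rectangle; Subtracting the remaining from the first: starting from the result so far, the 25.5×13 cube at (-1.5, 10) partially overlaps it — only the 125.02 mm² overlap (of its 331.50 mm²) is removed, clipping the outline — 2 connected regions. Overall, the cross-section has 2 separate islands. The nearest boundary edge runs (21.50, 10.00)→(21.50, 0.00); distance from the point to it = 0.50 mm. (Shell/infill is judged within the island containing the point — the largest one.) The point is inside the cross-section, 0.50 mm from the nearest boundary — within the 1 mm shell band (4 × 0.25).

shell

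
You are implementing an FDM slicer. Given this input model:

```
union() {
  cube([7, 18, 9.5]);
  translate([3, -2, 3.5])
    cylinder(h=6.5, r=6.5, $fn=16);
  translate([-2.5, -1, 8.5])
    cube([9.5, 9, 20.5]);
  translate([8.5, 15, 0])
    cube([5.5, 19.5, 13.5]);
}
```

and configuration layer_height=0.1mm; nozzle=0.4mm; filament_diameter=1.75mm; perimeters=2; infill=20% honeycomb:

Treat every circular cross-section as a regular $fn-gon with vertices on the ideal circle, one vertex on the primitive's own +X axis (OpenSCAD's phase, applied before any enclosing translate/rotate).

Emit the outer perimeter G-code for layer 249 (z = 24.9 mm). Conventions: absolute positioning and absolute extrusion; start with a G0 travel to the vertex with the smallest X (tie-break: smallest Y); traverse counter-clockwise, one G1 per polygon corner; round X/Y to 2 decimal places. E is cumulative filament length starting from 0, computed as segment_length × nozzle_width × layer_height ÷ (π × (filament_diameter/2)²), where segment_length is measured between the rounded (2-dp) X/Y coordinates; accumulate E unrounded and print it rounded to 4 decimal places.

At z = 24.9 mm: the cube does not reach this height (z outside [0, 9.5]); the cylinder at (3, -2) is absent (z outside [3.5, 10]); the 9.5×9 cube at (-2.5, -1) contributes its full rectangle; the cube at (8.5, 15) is absent (z outside [0, 13.5]); Combining (union): only the 9.5×9 cube at (-2.5, -1) is present, so the union is just that shape — 1 connected region. The outline is a single polygon with 4 vertices. Extrusion per mm of travel: 0.4 × 0.1 / (π × 0.875²) = 0.016630. Accumulating E over each segment gives final E = 0.6153.

G0 X-2.50 Y-1.00 Z24.90
G1 X7.00 Y-1.00 E0.1580
G1 X7.00 Y8.00 E0.3077
G1 X-2.50 Y8.00 E0.4656
G1 X-2.50 Y-1.00 E0.6153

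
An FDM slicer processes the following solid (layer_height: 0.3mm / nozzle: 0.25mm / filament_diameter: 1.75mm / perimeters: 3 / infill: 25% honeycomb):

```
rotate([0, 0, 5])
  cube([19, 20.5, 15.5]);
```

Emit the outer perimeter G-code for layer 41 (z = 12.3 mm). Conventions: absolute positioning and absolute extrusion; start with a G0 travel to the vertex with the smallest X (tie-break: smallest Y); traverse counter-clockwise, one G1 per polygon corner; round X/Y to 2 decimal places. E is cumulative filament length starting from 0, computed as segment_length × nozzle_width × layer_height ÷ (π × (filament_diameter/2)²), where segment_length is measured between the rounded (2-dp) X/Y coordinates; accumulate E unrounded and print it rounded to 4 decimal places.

At z = 12.3 mm: the cube is present — its section is the full 19×20.5 rectangle; (rotated 5° about Z; rotation is an isometry so areas/perimeters/island counts are preserved). The outline is a single polygon with 4 vertices. Extrusion per mm of travel: 0.25 × 0.3 / (π × 0.875²) = 0.031181. Accumulating E over each segment gives final E = 2.4634.

G0 X-1.79 Y20.42 Z12.30
G1 X0.00 Y0.00 E0.6392
G1 X18.93 Y1.66 E1.2317
G1 X17.14 Y22.08 E1.8709
G1 X-1.79 Y20.42 E2.4634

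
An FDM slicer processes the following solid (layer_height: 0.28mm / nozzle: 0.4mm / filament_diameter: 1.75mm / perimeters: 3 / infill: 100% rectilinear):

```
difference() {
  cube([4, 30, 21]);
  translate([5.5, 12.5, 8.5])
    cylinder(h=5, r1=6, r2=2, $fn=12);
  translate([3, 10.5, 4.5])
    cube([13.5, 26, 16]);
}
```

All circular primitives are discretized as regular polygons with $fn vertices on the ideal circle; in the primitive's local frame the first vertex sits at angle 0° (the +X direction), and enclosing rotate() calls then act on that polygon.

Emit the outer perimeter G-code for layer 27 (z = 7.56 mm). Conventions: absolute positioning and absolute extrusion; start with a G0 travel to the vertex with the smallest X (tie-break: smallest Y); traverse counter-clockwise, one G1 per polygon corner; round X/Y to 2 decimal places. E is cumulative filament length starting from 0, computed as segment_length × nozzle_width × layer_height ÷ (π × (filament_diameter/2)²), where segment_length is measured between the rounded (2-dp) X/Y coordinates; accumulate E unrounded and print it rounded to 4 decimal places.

At z = 7.56 mm: the cube is present — its section is the full 4×30 rectangle; the cone at (5.5, 12.5) is not intersected at this z (z outside [8.5, 13.5]); the cube at (3, 10.5) is present — its section is the full 13.5×26 rectangle; Taking the first minus the rest: starting from the 4×30 cube, the 13.5×26 cube at (3, 10.5) partially overlaps it — only the 19.50 mm² overlap (of its 351.00 mm²) is removed, clipping the outline — 1 connected region. The outline is a single polygon with 6 vertices. Extrusion per mm of travel: 0.4 × 0.28 / (π × 0.875²) = 0.046564. Accumulating E over each segment gives final E = 3.1664.

G0 X0.00 Y0.00 Z7.56
G1 X4.00 Y0.00 E0.1863
G1 X4.00 Y10.50 E0.6752
G1 X3.00 Y10.50 E0.7217
G1 X3.00 Y30.00 E1.6297
G1 X0.00 Y30.00 E1.7694
G1 X0.00 Y0.00 E3.1664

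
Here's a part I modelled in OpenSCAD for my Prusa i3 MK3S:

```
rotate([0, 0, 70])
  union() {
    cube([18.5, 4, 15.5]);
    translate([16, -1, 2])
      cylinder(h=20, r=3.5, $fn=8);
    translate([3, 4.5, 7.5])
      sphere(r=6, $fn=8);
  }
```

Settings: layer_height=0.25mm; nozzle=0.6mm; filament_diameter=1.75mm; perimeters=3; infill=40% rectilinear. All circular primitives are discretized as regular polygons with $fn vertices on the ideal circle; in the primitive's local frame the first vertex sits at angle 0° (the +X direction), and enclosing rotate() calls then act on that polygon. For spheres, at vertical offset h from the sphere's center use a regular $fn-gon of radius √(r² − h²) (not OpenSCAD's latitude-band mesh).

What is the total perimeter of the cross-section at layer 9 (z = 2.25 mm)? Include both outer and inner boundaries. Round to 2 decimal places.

At z = 2.25 mm: the cube (footprint 18.5×4) is included at this height (perimeter 45.00 mm); the cylinder at (16, -1): section is a regular 8-gon, circumradius r=3.5 (perimeter = 2·8·3.500·sin(180°/8) = 21.43 mm); the sphere at (3, 4.5): section is a regular 8-gon, circumradius = √(r²−h²) = √(6²−5.25²) = 2.905 (perimeter = 2·8·2.905·sin(180°/8) = 17.79 mm); Combining (union): the regions partially overlap (shared area 19.46 mm²), so the edge portions inside another operand are dropped and the merged outline is re-measured after clipping — boundary = 56.99 mm; (whole slice rotated 70° about Z — lengths, areas and connectivity unchanged). Overall, the cross-section is a single solid region. Total boundary length (outer) = 56.99 mm.

56.99 mm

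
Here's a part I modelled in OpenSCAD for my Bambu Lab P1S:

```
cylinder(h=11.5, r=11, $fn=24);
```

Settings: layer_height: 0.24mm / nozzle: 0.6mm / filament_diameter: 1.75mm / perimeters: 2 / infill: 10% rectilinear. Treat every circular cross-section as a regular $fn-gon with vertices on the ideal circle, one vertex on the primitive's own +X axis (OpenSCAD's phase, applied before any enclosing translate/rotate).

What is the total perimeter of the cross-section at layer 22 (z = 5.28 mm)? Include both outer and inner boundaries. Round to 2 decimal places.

68.92 mm

At z = 5.28 mm: the r=11 cylinder contributes a regular 24-gon of circumradius 11 (perimeter = 2·24·11.000·sin(180°/24) = 68.92 mm). Overall, the cross-section is a single solid region. Total boundary length (outer) = 68.92 mm.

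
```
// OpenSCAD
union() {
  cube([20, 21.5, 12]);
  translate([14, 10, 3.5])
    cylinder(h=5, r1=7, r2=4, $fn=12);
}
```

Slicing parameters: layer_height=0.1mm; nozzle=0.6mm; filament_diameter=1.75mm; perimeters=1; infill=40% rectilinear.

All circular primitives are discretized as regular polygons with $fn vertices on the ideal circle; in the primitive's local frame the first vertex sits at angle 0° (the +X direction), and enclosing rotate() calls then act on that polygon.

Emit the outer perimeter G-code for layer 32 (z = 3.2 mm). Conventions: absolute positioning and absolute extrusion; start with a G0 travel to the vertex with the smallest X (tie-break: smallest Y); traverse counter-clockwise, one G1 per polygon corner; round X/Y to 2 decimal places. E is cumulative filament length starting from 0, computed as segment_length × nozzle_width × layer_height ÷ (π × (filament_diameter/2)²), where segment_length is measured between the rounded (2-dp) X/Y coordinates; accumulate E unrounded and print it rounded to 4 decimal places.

G0 X0.00 Y0.00 Z3.20
G1 X20.00 Y0.00 E0.4989
G1 X20.00 Y21.50 E1.0352
G1 X0.00 Y21.50 E1.5341
G1 X0.00 Y0.00 E2.0704

At z = 3.2 mm: the 20×21.5 cube contributes its full rectangle; the cone at (14, 10) is absent (z outside [3.5, 8.5]); Taking the union: only the 20×21.5 cube is present, so the union is just that shape — 1 connected region. The outline is a single polygon with 4 vertices. Extrusion per mm of travel: 0.6 × 0.1 / (π × 0.875²) = 0.024945. Accumulating E over each segment gives final E = 2.0704.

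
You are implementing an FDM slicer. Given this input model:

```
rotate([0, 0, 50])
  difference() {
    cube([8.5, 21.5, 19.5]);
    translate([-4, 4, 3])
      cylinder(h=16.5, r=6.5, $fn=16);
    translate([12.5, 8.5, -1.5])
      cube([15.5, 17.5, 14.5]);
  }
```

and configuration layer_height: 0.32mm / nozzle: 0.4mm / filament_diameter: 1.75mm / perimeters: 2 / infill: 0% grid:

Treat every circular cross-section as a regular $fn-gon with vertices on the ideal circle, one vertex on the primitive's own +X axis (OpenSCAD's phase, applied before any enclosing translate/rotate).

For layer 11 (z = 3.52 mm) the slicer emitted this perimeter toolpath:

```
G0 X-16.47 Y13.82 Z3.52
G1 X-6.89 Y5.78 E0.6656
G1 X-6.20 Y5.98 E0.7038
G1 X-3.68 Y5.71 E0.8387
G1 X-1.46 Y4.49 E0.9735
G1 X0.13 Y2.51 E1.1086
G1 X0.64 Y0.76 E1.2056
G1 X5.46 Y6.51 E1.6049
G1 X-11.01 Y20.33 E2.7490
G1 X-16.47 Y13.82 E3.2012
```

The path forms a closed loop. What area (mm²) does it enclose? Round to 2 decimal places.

Apply the shoelace formula to the sequence of (X, Y) vertices; enclosed area = 166.34 mm².

166.34 mm²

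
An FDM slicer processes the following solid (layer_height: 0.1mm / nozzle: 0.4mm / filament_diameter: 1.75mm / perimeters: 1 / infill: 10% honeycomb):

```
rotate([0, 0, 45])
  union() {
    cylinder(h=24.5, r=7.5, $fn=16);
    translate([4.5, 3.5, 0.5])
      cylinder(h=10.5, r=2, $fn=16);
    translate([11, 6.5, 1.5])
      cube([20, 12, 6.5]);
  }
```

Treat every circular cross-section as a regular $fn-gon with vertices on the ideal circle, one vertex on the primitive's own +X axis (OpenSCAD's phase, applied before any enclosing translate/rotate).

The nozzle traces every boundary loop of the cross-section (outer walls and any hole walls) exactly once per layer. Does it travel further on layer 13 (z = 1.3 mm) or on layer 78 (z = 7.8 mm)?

Layer 13 (z = 1.3): the r=7.5 cylinder contributes a regular 16-gon of circumradius 7.5 (perimeter = 2·16·7.500·sin(180°/16) = 46.82 mm); the cylinder at (4.5, 3.5): section is a regular 16-gon, circumradius r=2 (perimeter = 2·16·2.000·sin(180°/16) = 12.49 mm); the cube at (11, 6.5) is absent (z outside [1.5, 8]); Merging all regions: the regions partially overlap (shared area 11.81 mm²), so the edge portions inside another operand are dropped and the merged outline is re-measured after clipping — boundary = 46.94 mm; (rotated 45° about Z; rotation is an isometry so areas/perimeters/island counts are preserved). So its perimeter = 46.94 mm. Layer 78 (z = 7.8): the r=7.5 cylinder contributes a regular 16-gon of circumradius 7.5 (perimeter = 2·16·7.500·sin(180°/16) = 46.82 mm); the cylinder at (4.5, 3.5): section is a regular 16-gon, circumradius r=2 (perimeter = 2·16·2.000·sin(180°/16) = 12.49 mm); the 20×12 cube at (11, 6.5) contributes its full rectangle (perimeter 64.00 mm); Combining (union): the regions partially overlap (shared area 11.81 mm²), so the edge portions inside another operand are dropped and the merged outline is re-measured after clipping — boundary = 110.94 mm; (whole slice rotated 45° about Z — lengths, areas and connectivity unchanged). So its perimeter = 110.94 mm. Layer 78 is larger (110.94 vs 46.94 mm).

layer 78 (z = 7.8 mm)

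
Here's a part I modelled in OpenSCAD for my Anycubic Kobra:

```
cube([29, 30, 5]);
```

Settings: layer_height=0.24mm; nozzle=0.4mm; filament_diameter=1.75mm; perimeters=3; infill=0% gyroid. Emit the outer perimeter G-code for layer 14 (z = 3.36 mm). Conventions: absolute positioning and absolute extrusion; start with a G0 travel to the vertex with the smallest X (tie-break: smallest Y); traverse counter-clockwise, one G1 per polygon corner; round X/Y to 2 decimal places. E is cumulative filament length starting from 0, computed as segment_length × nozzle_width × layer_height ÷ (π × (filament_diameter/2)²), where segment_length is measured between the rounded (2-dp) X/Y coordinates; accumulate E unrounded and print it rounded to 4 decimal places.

G0 X0.00 Y0.00 Z3.36
G1 X29.00 Y0.00 E1.1575
G1 X29.00 Y30.00 E2.3548
G1 X0.00 Y30.00 E3.5123
G1 X0.00 Y0.00 E4.7096

At z = 3.36 mm: the 29×30 cube contributes its full rectangle. The outline is a single polygon with 4 vertices. Extrusion per mm of travel: 0.4 × 0.24 / (π × 0.875²) = 0.039912. Accumulating E over each segment gives final E = 4.7096.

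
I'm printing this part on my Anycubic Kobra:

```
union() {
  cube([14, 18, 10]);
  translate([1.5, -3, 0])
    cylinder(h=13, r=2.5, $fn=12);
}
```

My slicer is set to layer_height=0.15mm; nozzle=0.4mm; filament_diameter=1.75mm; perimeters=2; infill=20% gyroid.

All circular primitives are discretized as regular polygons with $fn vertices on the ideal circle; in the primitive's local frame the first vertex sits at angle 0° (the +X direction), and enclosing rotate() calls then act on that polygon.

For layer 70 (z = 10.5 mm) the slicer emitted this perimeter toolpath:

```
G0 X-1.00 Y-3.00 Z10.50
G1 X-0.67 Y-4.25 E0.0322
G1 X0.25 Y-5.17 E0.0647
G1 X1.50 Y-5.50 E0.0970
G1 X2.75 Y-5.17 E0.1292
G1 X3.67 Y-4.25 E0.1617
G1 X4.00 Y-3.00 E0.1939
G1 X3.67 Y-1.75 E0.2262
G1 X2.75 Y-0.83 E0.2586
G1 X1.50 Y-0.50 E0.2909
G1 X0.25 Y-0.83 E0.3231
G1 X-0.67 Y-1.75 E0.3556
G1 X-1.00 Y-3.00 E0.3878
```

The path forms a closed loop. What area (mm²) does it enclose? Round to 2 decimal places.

Apply the shoelace formula to the sequence of (X, Y) vertices; enclosed area = 18.79 mm².

18.79 mm²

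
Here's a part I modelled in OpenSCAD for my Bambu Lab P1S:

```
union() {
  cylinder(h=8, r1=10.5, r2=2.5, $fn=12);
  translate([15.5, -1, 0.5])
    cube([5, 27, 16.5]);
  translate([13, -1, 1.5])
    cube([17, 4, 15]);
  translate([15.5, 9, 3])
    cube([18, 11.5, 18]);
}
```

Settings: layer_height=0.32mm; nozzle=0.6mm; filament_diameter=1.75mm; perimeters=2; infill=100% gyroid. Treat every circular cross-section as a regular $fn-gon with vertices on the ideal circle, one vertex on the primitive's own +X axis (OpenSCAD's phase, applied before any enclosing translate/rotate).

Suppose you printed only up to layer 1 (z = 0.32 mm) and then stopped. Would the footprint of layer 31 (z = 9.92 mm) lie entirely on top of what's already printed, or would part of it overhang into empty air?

Compare the two slices. At z = 0.32: the cone (r1=10.5→r2=2.5) has section circumradius 10.180 here — a regular 12-gon (area = (12/2)·10.180²·sin(360°/12) = 310.90 mm²); the cube at (15.5, -1) does not reach this height (z outside [0.5, 17]); the cube at (13, -1) is not intersected at this z (z outside [1.5, 16.5]); the cube at (15.5, 9) is absent (z outside [3, 21]); Combining (union): only the cone is present, so the union is just that shape — area = 310.90 mm². At z = 9.92: the cone is absent (z outside [0, 8]); the 5×27 cube at (15.5, -1) contributes its full rectangle (area 135.00 mm²); the 17×4 cube at (13, -1) contributes its full rectangle (area 68.00 mm²); the cube at (15.5, 9) (footprint 18×11.5) is included at this height (area 207.00 mm²); Taking the union: the regions partially overlap — summed areas 410.00 mm² minus the doubly-counted overlap 77.50 mm² gives 332.50 mm² — area = 332.50 mm². Checking containment: at z = 9.92 the cross-section extends beyond the z = 0.32 cross-section by about 332.50 mm².

part overhangs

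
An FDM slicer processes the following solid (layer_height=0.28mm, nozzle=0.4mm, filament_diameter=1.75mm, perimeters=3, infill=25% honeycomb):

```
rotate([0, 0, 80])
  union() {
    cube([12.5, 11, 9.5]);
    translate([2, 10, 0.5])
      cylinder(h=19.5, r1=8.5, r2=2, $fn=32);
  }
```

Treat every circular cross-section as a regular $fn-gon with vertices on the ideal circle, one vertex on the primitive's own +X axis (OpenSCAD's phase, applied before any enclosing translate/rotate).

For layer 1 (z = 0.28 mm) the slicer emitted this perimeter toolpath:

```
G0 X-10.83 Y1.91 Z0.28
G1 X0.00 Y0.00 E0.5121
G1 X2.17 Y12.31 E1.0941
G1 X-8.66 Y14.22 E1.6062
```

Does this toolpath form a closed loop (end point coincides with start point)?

Start point (G0): (-10.83, 1.91). End point (last G1): the path does not return to the start — open.

no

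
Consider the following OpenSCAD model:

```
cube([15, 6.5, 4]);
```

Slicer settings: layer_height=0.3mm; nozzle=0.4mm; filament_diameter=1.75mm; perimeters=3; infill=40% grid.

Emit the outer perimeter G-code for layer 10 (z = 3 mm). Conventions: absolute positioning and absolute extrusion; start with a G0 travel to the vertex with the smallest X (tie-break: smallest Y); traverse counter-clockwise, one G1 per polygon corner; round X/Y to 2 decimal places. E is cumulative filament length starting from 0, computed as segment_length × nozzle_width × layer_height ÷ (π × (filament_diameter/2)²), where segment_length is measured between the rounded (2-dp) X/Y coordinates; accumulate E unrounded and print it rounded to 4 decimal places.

At z = 3 mm: the cube (footprint 15×6.5) is included at this height. The outline is a single polygon with 4 vertices. Extrusion per mm of travel: 0.4 × 0.3 / (π × 0.875²) = 0.049890. Accumulating E over each segment gives final E = 2.1453.

G0 X0.00 Y0.00 Z3.00
G1 X15.00 Y0.00 E0.7484
G1 X15.00 Y6.50 E1.0726
G1 X0.00 Y6.50 E1.8210
G1 X0.00 Y0.00 E2.1453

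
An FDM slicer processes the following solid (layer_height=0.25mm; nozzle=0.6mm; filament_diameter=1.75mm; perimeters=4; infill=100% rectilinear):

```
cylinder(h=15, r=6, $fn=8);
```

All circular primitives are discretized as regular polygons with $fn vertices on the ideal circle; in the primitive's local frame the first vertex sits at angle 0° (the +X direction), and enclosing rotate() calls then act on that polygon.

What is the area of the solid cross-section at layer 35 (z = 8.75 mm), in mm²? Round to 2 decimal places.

At z = 8.75 mm: the cylinder: section is a regular 8-gon, circumradius r=6 (area = (8/2)·6.000²·sin(360°/8) = 101.82 mm²). Overall, the cross-section is a single solid region. Net area = 101.82 mm².

101.82 mm²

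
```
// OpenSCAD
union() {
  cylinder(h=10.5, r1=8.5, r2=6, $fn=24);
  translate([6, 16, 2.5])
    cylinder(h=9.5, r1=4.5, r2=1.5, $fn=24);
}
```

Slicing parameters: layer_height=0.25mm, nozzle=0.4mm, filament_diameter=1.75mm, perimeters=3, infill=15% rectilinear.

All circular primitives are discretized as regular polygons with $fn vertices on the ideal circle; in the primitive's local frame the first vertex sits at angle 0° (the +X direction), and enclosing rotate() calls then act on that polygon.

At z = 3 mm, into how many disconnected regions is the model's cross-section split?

At z = 3 mm: the cone: at t=0.286 of its height the radius interpolates to r₁+(r₂−r₁)t = 7.786, giving a regular 24-gon of that circumradius; the cone at (6, 16) (r1=4.5→r2=1.5) has section circumradius 4.342 here — a regular 24-gon; Taking the union: the 2 present regions are separate (no shared area or edge), so areas and boundary lengths simply add and each stays a separate island — 2 connected regions. The result has 2 disconnected regions.

2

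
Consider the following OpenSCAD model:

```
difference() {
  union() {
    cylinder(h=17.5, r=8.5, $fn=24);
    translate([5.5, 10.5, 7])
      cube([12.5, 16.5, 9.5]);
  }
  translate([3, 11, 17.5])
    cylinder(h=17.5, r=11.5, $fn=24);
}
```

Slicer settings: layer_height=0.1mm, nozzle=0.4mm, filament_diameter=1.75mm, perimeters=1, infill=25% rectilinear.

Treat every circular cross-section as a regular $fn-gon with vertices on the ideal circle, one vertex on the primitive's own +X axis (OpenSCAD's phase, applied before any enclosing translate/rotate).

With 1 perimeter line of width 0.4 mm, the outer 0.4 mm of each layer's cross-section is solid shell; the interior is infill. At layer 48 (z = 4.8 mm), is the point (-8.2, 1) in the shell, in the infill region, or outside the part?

At z = 4.8 mm: the r=8.5 cylinder gives a regular 24-gon of circumradius 8.5 (constant along its height); the cube at (5.5, 10.5) is not intersected at this z (z outside [7, 16.5]); Merging all regions: only the r=8.5 cylinder is present, so the union is just that shape — 1 connected region; the cylinder at (3, 11) is not intersected at this z (z outside [17.5, 35]); After the difference (first − rest): none of the subtracted shapes is present at this height, so that combined region is unchanged — 1 connected region. Overall, the cross-section is a single solid region. The nearest boundary edge runs (-8.21, 2.20)→(-8.50, 0.00); distance from the point to it = 0.17 mm. The point is inside the cross-section, 0.17 mm from the nearest boundary — within the 0.4 mm shell band (1 × 0.4).

shell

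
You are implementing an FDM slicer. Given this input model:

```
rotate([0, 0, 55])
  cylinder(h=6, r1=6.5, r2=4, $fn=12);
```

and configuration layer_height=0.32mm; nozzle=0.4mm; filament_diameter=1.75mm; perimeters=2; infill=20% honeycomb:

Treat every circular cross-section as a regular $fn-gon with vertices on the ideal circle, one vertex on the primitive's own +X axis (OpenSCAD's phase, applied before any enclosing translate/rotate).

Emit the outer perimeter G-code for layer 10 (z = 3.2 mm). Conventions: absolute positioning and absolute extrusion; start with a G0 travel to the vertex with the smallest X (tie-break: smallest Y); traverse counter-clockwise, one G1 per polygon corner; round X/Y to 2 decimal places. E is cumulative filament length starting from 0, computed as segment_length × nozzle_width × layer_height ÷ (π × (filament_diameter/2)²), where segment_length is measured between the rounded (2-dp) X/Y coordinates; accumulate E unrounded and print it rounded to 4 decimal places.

G0 X-5.15 Y0.45 Z3.20
G1 X-4.68 Y-2.18 E0.1422
G1 X-2.96 Y-4.23 E0.2846
G1 X-0.45 Y-5.15 E0.4268
G1 X2.18 Y-4.68 E0.5690
G1 X4.23 Y-2.96 E0.7114
G1 X5.15 Y-0.45 E0.8537
G1 X4.68 Y2.18 E0.9959
G1 X2.96 Y4.23 E1.1383
G1 X0.45 Y5.15 E1.2805
G1 X-2.18 Y4.68 E1.4227
G1 X-4.23 Y2.96 E1.5651
G1 X-5.15 Y0.45 E1.7074

At z = 3.2 mm: the cone: at t=0.533 of its height the radius interpolates to r₁+(r₂−r₁)t = 5.167, giving a regular 12-gon of that circumradius; (whole slice rotated 55° about Z — lengths, areas and connectivity unchanged). The outline is a single polygon with 12 vertices. Extrusion per mm of travel: 0.4 × 0.32 / (π × 0.875²) = 0.053216. Accumulating E over each segment gives final E = 1.7074.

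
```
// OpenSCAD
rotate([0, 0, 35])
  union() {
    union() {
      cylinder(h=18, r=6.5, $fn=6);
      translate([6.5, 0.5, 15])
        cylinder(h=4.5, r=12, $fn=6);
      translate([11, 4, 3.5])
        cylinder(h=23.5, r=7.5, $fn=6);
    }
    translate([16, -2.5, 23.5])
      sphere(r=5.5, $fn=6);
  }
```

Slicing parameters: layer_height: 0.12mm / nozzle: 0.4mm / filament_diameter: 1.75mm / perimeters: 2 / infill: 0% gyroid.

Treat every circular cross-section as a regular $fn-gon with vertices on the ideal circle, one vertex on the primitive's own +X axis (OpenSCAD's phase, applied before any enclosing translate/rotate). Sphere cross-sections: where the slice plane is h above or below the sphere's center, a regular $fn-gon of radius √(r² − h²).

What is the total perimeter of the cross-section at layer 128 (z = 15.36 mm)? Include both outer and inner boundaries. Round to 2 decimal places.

At z = 15.36 mm: the r=6.5 cylinder contributes a regular 6-gon of circumradius 6.5 (perimeter = 2·6·6.500·sin(180°/6) = 39.00 mm); the cylinder at (6.5, 0.5): section is a regular 6-gon, circumradius r=12 (perimeter = 2·6·12.000·sin(180°/6) = 72.00 mm); the r=7.5 cylinder at (11, 4) gives a regular 6-gon of circumradius 7.5 (constant along its height) (perimeter = 2·6·7.500·sin(180°/6) = 45.00 mm); Merging all regions: the regions partially overlap (shared area 229.61 mm²), so the edge portions inside another operand are dropped and the merged outline is re-measured after clipping — boundary = 76.02 mm; the sphere at (16, -2.5) is not intersected at this z (|z−center|=8.140 > r=5.5); Merging all regions: only the result so far is present, so the union is just that shape — boundary = 76.02 mm; (rotated 35° about Z; rotation is an isometry so areas/perimeters/island counts are preserved). Overall, the cross-section is a single solid region. Total boundary length (outer) = 76.02 mm.

76.02 mm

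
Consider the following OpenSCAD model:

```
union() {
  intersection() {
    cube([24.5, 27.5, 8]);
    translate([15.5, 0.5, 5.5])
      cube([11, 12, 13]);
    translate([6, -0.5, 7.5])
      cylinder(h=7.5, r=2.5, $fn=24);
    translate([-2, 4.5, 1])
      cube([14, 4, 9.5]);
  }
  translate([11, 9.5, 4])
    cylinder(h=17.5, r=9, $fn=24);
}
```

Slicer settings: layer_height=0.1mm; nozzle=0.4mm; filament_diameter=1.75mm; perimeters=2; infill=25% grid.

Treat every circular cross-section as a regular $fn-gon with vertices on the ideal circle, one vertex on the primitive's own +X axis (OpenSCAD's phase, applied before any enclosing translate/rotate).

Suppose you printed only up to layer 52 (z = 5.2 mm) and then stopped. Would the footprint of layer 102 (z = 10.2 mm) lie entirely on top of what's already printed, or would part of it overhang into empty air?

entirely on top

Compare the two slices. At z = 5.2: the 24.5×27.5 cube contributes its full rectangle (area 673.75 mm²); the cube at (15.5, 0.5) is absent (z outside [5.5, 18.5]); the cylinder at (6, -0.5) does not reach this height (z outside [7.5, 15]); the 14×4 cube at (-2, 4.5) contributes its full rectangle (area 56.00 mm²); After intersecting: at least one operand is absent at this height, so nothing remains; the r=9 cylinder at (11, 9.5) contributes a regular 24-gon of circumradius 9 (area = (24/2)·9.000²·sin(360°/24) = 251.57 mm²); Combining (union): only the r=9 cylinder at (11, 9.5) is present, so the union is just that shape — area = 251.57 mm². At z = 10.2: the cube is absent (z outside [0, 8]); the cube at (15.5, 0.5) (footprint 11×12) is included at this height (area 132.00 mm²); the r=2.5 cylinder at (6, -0.5) contributes a regular 24-gon of circumradius 2.5 (area = (24/2)·2.500²·sin(360°/24) = 19.41 mm²); the cube at (-2, 4.5) (footprint 14×4) is included at this height (area 56.00 mm²); After intersecting: at least one operand is absent at this height, so nothing remains; the cylinder at (11, 9.5): section is a regular 24-gon, circumradius r=9 (area = (24/2)·9.000²·sin(360°/24) = 251.57 mm²); Taking the union: only the r=9 cylinder at (11, 9.5) is present, so the union is just that shape — area = 251.57 mm². Checking containment: the cross-section at z = 10.2 is a subset of the cross-section at z = 5.2.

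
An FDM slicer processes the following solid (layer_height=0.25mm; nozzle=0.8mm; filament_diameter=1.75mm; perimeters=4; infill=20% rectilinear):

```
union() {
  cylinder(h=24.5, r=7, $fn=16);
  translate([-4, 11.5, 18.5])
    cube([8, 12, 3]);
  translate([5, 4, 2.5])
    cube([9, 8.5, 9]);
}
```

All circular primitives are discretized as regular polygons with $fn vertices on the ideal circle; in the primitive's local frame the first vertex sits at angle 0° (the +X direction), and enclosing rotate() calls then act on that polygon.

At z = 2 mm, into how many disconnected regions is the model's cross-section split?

At z = 2 mm: the r=7 cylinder gives a regular 16-gon of circumradius 7 (constant along its height); the cube at (-4, 11.5) does not reach this height (z outside [18.5, 21.5]); the cube at (5, 4) does not reach this height (z outside [2.5, 11.5]); Taking the union: only the r=7 cylinder is present, so the union is just that shape — 1 connected region. The result has 1 disconnected region.

1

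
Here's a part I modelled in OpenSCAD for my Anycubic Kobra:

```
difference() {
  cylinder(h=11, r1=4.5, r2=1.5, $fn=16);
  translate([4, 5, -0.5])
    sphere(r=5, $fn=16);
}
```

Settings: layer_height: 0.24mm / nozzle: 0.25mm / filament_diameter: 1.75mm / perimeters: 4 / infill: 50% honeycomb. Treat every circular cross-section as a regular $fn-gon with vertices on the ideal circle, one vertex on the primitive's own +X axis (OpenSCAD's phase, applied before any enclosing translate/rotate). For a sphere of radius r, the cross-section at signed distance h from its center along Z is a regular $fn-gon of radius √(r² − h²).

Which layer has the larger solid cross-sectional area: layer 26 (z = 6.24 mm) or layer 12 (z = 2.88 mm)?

Layer 26 (z = 6.24): the cone contributes a regular 16-gon of circumradius 2.798 (interpolated between r1=4.5 and r2=1.5 at t=0.567) (area = (16/2)·2.798²·sin(360°/16) = 23.97 mm²); the sphere at (4, 5) does not reach this height (|z−center|=6.740 > r=5); Taking the first minus the rest: none of the subtracted shapes is present at this height, so the cone is unchanged — area = 23.97 mm². So its area = 23.97 mm². Layer 12 (z = 2.88): the cone: at t=0.262 of its height the radius interpolates to r₁+(r₂−r₁)t = 3.715, giving a regular 16-gon of that circumradius (area = (16/2)·3.715²·sin(360°/16) = 42.24 mm²); the r=5 sphere at (4, 5) contributes a regular 16-gon of circumradius √(5²−3.38²) = 3.685 (area = (16/2)·3.685²·sin(360°/16) = 41.56 mm²); Taking the first minus the rest: starting from the cone (42.24 mm²), the r=5 sphere at (4, 5) partially overlaps it — only the 2.13 mm² overlap (of its 41.56 mm²) is removed, clipping the outline — area = 40.11 mm². So its area = 40.11 mm². Layer 12 is larger (40.11 vs 23.97 mm²).

layer 12 (z = 2.88 mm)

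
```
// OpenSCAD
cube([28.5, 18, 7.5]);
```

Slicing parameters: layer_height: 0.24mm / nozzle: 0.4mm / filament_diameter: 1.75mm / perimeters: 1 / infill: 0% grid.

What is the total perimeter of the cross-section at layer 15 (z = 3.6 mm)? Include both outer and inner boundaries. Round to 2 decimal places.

At z = 3.6 mm: the cube (footprint 28.5×18) is included at this height (perimeter 93.00 mm). Overall, the cross-section is a single solid region. Total boundary length (outer) = 93.00 mm.

93.00 mm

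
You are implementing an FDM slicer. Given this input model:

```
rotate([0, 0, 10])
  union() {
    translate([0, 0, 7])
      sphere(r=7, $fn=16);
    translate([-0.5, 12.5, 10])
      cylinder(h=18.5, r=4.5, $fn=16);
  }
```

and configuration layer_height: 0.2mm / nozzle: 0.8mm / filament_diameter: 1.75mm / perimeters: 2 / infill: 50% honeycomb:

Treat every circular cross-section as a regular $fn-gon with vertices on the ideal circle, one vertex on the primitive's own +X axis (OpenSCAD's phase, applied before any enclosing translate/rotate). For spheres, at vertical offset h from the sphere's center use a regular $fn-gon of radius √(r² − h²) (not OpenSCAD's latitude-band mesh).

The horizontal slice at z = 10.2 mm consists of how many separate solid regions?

2

At z = 10.2 mm: the r=7 sphere slices to a regular 16-gon of circumradius 6.226 (√(r²−h²) with h=3.2 from center); the r=4.5 cylinder at (-0.5, 12.5) contributes a regular 16-gon of circumradius 4.5; Taking the union: the 2 present regions are separate (no shared area or edge), so areas and boundary lengths simply add and each stays a separate island — 2 connected regions; (whole slice rotated 10° about Z — lengths, areas and connectivity unchanged). The result has 2 disconnected regions.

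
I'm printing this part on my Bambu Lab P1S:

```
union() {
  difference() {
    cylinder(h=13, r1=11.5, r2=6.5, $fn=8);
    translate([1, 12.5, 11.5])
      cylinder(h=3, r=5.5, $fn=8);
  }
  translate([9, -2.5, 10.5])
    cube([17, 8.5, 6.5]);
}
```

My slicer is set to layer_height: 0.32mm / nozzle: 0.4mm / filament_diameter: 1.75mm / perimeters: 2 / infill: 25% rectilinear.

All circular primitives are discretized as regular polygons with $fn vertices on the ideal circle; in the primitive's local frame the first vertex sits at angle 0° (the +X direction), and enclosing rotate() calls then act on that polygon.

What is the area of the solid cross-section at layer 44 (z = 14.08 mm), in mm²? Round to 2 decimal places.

144.50 mm²

At z = 14.08 mm: the cone is absent (z outside [0, 13]); the cylinder at (1, 12.5): section is a regular 8-gon, circumradius r=5.5 (area = (8/2)·5.500²·sin(360°/8) = 85.56 mm²); Taking the first minus the rest: the first operand is absent here, so nothing remains; the 17×8.5 cube at (9, -2.5) contributes its full rectangle (area 144.50 mm²); Taking the union: only the 17×8.5 cube at (9, -2.5) is present, so the union is just that shape — area = 144.50 mm². Overall, the cross-section is a single solid region. Net area = 144.50 mm².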